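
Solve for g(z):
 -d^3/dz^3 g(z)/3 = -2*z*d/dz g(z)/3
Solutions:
 g(z) = C1 + Integral(C2*airyai(2^(1/3)*z) + C3*airybi(2^(1/3)*z), z)


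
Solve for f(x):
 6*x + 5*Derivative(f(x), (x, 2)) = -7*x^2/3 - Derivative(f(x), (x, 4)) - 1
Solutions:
 f(x) = C1 + C2*x + C3*sin(sqrt(5)*x) + C4*cos(sqrt(5)*x) - 7*x^4/180 - x^3/5 - x^2/150


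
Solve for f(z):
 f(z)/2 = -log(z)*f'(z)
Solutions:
 f(z) = C1*exp(-li(z)/2)


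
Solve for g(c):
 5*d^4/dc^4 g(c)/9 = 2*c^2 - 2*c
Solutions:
 g(c) = C1 + C2*c + C3*c^2 + C4*c^3 + c^6/100 - 3*c^5/100


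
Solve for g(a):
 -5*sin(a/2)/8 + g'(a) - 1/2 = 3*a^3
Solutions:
 g(a) = C1 + 3*a^4/4 + a/2 - 5*cos(a/2)/4


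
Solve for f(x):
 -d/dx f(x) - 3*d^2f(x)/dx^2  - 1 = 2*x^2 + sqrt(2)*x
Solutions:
 f(x) = C1 + C2*exp(-x/3) - 2*x^3/3 - sqrt(2)*x^2/2 + 6*x^2 - 37*x + 3*sqrt(2)*x


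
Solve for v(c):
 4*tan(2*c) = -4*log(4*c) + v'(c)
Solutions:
 v(c) = C1 + 4*c*log(c) - 4*c + 8*c*log(2) - 2*log(cos(2*c))


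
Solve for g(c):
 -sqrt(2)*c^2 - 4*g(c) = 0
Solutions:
 g(c) = -sqrt(2)*c^2/4


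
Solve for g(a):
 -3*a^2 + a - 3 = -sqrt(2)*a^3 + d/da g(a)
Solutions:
 g(a) = C1 + sqrt(2)*a^4/4 - a^3 + a^2/2 - 3*a


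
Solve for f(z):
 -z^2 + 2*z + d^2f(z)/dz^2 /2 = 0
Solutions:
 f(z) = C1 + C2*z + z^4/6 - 2*z^3/3


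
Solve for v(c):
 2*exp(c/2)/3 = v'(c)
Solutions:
 v(c) = C1 + 4*exp(c/2)/3


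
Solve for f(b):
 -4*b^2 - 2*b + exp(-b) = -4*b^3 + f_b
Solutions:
 f(b) = C1 + b^4 - 4*b^3/3 - b^2 - exp(-b)


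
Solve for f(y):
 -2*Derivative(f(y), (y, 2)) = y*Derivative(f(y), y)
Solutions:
 f(y) = C1 + C2*erf(y/2)


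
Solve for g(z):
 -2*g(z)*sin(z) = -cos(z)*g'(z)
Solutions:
 g(z) = C1/cos(z)^2


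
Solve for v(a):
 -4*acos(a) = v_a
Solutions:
 v(a) = C1 - 4*a*acos(a) + 4*sqrt(1 - a^2)


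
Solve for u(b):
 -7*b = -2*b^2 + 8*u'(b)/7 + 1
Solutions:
 u(b) = C1 + 7*b^3/12 - 49*b^2/16 - 7*b/8


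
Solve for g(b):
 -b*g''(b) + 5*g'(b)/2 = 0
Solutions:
 g(b) = C1 + C2*b^(7/2)


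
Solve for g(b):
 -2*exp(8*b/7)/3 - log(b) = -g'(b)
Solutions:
 g(b) = C1 + b*log(b) - b + 7*exp(8*b/7)/12


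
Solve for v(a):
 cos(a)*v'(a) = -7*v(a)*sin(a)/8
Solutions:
 v(a) = C1*cos(a)^(7/8)


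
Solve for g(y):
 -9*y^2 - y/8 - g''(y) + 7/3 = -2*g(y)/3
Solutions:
 g(y) = C1*exp(-sqrt(6)*y/3) + C2*exp(sqrt(6)*y/3) + 27*y^2/2 + 3*y/16 + 37


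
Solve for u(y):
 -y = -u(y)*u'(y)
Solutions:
 u(y) = -sqrt(C1 + y^2)
 u(y) = sqrt(C1 + y^2)


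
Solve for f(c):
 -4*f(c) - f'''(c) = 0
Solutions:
 f(c) = C3*exp(-2^(2/3)*c) + (C1*sin(2^(2/3)*sqrt(3)*c/2) + C2*cos(2^(2/3)*sqrt(3)*c/2))*exp(2^(2/3)*c/2)


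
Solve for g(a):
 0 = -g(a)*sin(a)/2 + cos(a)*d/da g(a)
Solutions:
 g(a) = C1/sqrt(cos(a))


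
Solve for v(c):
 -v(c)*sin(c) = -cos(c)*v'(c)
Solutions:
 v(c) = C1/cos(c)


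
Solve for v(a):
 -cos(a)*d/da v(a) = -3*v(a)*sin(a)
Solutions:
 v(a) = C1/cos(a)^3


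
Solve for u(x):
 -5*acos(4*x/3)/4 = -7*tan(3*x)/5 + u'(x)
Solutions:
 u(x) = C1 - 5*x*acos(4*x/3)/4 + 5*sqrt(9 - 16*x^2)/16 - 7*log(cos(3*x))/15


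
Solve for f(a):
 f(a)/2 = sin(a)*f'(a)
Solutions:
 f(a) = C1*(cos(a) - 1)^(1/4)/(cos(a) + 1)^(1/4)


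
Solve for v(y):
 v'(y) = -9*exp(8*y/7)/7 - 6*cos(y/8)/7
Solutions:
 v(y) = C1 - 9*exp(8*y/7)/8 - 48*sin(y/8)/7


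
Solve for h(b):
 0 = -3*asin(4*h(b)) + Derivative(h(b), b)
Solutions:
 Integral(1/asin(4*_y), (_y, h(b))) = C1 + 3*b


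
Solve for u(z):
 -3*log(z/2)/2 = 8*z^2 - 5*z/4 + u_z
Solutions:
 u(z) = C1 - 8*z^3/3 + 5*z^2/8 - 3*z*log(z)/2 + 3*z*log(2)/2 + 3*z/2


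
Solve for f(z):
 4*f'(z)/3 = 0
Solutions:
 f(z) = C1


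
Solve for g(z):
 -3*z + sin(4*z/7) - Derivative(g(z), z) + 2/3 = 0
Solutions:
 g(z) = C1 - 3*z^2/2 + 2*z/3 - 7*cos(4*z/7)/4


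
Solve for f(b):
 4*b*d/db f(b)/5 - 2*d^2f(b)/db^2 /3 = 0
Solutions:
 f(b) = C1 + C2*erfi(sqrt(15)*b/5)


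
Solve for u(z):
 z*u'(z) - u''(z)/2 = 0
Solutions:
 u(z) = C1 + C2*erfi(z)


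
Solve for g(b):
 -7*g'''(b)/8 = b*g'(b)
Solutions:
 g(b) = C1 + Integral(C2*airyai(-2*7^(2/3)*b/7) + C3*airybi(-2*7^(2/3)*b/7), b)


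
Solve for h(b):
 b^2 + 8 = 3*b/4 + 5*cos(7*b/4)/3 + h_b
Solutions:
 h(b) = C1 + b^3/3 - 3*b^2/8 + 8*b - 20*sin(7*b/4)/21


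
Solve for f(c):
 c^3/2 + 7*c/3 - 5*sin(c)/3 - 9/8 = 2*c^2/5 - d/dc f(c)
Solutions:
 f(c) = C1 - c^4/8 + 2*c^3/15 - 7*c^2/6 + 9*c/8 - 5*cos(c)/3


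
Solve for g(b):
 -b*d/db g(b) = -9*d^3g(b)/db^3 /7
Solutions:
 g(b) = C1 + Integral(C2*airyai(21^(1/3)*b/3) + C3*airybi(21^(1/3)*b/3), b)


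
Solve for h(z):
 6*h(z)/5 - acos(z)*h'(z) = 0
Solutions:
 h(z) = C1*exp(6*Integral(1/acos(z), z)/5)


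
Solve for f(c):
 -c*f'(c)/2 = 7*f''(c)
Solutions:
 f(c) = C1 + C2*erf(sqrt(7)*c/14)


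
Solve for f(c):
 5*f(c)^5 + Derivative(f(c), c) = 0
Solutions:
 f(c) = -I*(1/(C1 + 20*c))^(1/4)
 f(c) = I*(1/(C1 + 20*c))^(1/4)
 f(c) = -(1/(C1 + 20*c))^(1/4)
 f(c) = (1/(C1 + 20*c))^(1/4)


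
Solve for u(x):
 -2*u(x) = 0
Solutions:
 u(x) = 0


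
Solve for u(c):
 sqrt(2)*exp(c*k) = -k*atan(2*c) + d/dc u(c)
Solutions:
 u(c) = C1 + k*(c*atan(2*c) - log(4*c^2 + 1)/4) + sqrt(2)*Piecewise((exp(c*k)/k, Ne(k, 0)), (c, True))


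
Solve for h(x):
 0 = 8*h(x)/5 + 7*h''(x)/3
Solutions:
 h(x) = C1*sin(2*sqrt(210)*x/35) + C2*cos(2*sqrt(210)*x/35)


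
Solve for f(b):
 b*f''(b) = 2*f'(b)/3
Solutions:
 f(b) = C1 + C2*b^(5/3)


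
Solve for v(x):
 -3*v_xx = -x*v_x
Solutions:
 v(x) = C1 + C2*erfi(sqrt(6)*x/6)


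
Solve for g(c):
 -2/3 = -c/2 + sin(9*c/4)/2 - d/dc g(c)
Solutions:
 g(c) = C1 - c^2/4 + 2*c/3 - 2*cos(9*c/4)/9


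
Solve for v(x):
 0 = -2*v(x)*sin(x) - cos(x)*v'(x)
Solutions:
 v(x) = C1*cos(x)^2


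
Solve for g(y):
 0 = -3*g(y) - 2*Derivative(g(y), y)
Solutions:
 g(y) = C1*exp(-3*y/2)


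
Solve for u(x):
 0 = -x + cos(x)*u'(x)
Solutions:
 u(x) = C1 + Integral(x/cos(x), x)


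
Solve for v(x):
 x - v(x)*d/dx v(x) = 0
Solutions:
 v(x) = -sqrt(C1 + x^2)
 v(x) = sqrt(C1 + x^2)


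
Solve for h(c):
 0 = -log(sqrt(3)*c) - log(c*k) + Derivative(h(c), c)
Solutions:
 h(c) = C1 + c*(log(k) - 2 + log(3)/2) + 2*c*log(c)


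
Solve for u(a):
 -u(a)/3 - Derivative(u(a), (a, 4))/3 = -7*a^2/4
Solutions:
 u(a) = 21*a^2/4 + (C1*sin(sqrt(2)*a/2) + C2*cos(sqrt(2)*a/2))*exp(-sqrt(2)*a/2) + (C3*sin(sqrt(2)*a/2) + C4*cos(sqrt(2)*a/2))*exp(sqrt(2)*a/2)


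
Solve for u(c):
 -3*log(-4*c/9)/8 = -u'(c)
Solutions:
 u(c) = C1 + 3*c*log(-c)/8 + 3*c*(-2*log(3) - 1 + 2*log(2))/8


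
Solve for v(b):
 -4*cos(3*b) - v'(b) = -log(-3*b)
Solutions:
 v(b) = C1 + b*log(-b) - b + b*log(3) - 4*sin(3*b)/3


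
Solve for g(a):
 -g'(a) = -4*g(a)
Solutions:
 g(a) = C1*exp(4*a)


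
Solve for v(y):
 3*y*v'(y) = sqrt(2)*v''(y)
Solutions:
 v(y) = C1 + C2*erfi(2^(1/4)*sqrt(3)*y/2)


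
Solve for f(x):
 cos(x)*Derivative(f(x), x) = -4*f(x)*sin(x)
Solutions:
 f(x) = C1*cos(x)^4


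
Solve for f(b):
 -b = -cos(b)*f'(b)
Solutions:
 f(b) = C1 + Integral(b/cos(b), b)


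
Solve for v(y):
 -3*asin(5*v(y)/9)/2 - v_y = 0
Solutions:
 Integral(1/asin(5*_y/9), (_y, v(y))) = C1 - 3*y/2


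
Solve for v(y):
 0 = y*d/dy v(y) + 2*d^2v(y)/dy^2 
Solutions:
 v(y) = C1 + C2*erf(y/2)


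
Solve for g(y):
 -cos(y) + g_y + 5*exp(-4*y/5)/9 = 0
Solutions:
 g(y) = C1 + sin(y) + 25*exp(-4*y/5)/36


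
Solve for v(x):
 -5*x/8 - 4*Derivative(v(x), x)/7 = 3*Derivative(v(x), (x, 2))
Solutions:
 v(x) = C1 + C2*exp(-4*x/21) - 35*x^2/64 + 735*x/128


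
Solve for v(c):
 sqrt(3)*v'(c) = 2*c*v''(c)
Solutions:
 v(c) = C1 + C2*c^(sqrt(3)/2 + 1)


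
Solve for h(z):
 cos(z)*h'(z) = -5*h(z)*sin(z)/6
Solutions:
 h(z) = C1*cos(z)^(5/6)


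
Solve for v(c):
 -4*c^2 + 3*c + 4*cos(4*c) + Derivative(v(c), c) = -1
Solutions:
 v(c) = C1 + 4*c^3/3 - 3*c^2/2 - c - sin(4*c)


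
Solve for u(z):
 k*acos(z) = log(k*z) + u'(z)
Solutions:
 u(z) = C1 + k*(z*acos(z) - sqrt(1 - z^2)) - z*log(k*z) + z


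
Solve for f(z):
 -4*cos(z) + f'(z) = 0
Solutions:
 f(z) = C1 + 4*sin(z)


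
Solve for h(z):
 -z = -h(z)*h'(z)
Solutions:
 h(z) = -sqrt(C1 + z^2)
 h(z) = sqrt(C1 + z^2)


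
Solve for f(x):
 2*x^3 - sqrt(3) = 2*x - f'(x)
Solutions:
 f(x) = C1 - x^4/2 + x^2 + sqrt(3)*x


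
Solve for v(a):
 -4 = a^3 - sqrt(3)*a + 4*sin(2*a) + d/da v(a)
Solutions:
 v(a) = C1 - a^4/4 + sqrt(3)*a^2/2 - 4*a + 2*cos(2*a)


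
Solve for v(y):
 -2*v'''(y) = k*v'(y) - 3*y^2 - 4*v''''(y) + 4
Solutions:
 v(y) = C1 + C2*exp(y*(-(-27*k + sqrt((27*k + 1)^2 - 1) - 1)^(1/3) + 1 - 1/(-27*k + sqrt((27*k + 1)^2 - 1) - 1)^(1/3))/6) + C3*exp(y*((-27*k + sqrt((27*k + 1)^2 - 1) - 1)^(1/3) - sqrt(3)*I*(-27*k + sqrt((27*k + 1)^2 - 1) - 1)^(1/3) + 2 - 4/((-1 + sqrt(3)*I)*(-27*k + sqrt((27*k + 1)^2 - 1) - 1)^(1/3)))/12) + C4*exp(y*((-27*k + sqrt((27*k + 1)^2 - 1) - 1)^(1/3) + sqrt(3)*I*(-27*k + sqrt((27*k + 1)^2 - 1) - 1)^(1/3) + 2 + 4/((1 + sqrt(3)*I)*(-27*k + sqrt((27*k + 1)^2 - 1) - 1)^(1/3)))/12) + y^3/k - 4*y/k - 12*y/k^2


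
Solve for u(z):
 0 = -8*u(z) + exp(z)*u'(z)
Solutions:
 u(z) = C1*exp(-8*exp(-z))


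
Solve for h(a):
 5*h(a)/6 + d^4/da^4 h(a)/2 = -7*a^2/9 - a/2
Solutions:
 h(a) = -14*a^2/15 - 3*a/5 + (C1*sin(sqrt(2)*3^(3/4)*5^(1/4)*a/6) + C2*cos(sqrt(2)*3^(3/4)*5^(1/4)*a/6))*exp(-sqrt(2)*3^(3/4)*5^(1/4)*a/6) + (C3*sin(sqrt(2)*3^(3/4)*5^(1/4)*a/6) + C4*cos(sqrt(2)*3^(3/4)*5^(1/4)*a/6))*exp(sqrt(2)*3^(3/4)*5^(1/4)*a/6)


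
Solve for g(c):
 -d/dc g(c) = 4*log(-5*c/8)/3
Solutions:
 g(c) = C1 - 4*c*log(-c)/3 + c*(-4*log(5)/3 + 4/3 + 4*log(2))


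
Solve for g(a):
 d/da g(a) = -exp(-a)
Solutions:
 g(a) = C1 + exp(-a)


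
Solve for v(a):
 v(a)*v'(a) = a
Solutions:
 v(a) = -sqrt(C1 + a^2)
 v(a) = sqrt(C1 + a^2)


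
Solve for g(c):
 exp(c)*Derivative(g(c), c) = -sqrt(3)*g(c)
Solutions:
 g(c) = C1*exp(sqrt(3)*exp(-c))


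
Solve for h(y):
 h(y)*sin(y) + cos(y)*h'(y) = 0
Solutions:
 h(y) = C1*cos(y)


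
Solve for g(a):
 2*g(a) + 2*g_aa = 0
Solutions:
 g(a) = C1*sin(a) + C2*cos(a)


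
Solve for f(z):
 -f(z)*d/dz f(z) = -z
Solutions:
 f(z) = -sqrt(C1 + z^2)
 f(z) = sqrt(C1 + z^2)


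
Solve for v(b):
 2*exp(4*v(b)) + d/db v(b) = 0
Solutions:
 v(b) = log(-I*(1/(C1 + 8*b))^(1/4))
 v(b) = log(I*(1/(C1 + 8*b))^(1/4))
 v(b) = log(-(1/(C1 + 8*b))^(1/4))
 v(b) = log(1/(C1 + 8*b))/4


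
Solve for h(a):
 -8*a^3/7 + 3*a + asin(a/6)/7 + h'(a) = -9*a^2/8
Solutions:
 h(a) = C1 + 2*a^4/7 - 3*a^3/8 - 3*a^2/2 - a*asin(a/6)/7 - sqrt(36 - a^2)/7


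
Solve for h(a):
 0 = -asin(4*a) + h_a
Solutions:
 h(a) = C1 + a*asin(4*a) + sqrt(1 - 16*a^2)/4


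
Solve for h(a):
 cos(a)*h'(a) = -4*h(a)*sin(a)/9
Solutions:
 h(a) = C1*cos(a)^(4/9)


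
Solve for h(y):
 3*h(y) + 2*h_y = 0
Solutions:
 h(y) = C1*exp(-3*y/2)


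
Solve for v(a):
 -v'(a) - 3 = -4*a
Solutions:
 v(a) = C1 + 2*a^2 - 3*a


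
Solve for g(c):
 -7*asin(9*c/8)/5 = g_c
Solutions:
 g(c) = C1 - 7*c*asin(9*c/8)/5 - 7*sqrt(64 - 81*c^2)/45


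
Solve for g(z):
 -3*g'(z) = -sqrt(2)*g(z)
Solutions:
 g(z) = C1*exp(sqrt(2)*z/3)


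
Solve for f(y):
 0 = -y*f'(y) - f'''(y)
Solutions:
 f(y) = C1 + Integral(C2*airyai(-y) + C3*airybi(-y), y)


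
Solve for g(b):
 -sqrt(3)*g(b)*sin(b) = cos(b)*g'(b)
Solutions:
 g(b) = C1*cos(b)^(sqrt(3))


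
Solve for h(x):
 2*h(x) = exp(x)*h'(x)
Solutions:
 h(x) = C1*exp(-2*exp(-x))


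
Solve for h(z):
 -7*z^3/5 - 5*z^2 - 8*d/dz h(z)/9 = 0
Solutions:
 h(z) = C1 - 63*z^4/160 - 15*z^3/8


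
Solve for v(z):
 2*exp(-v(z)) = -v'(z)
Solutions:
 v(z) = log(C1 - 2*z)


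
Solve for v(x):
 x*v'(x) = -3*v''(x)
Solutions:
 v(x) = C1 + C2*erf(sqrt(6)*x/6)


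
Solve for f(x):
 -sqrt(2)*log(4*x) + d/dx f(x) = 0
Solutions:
 f(x) = C1 + sqrt(2)*x*log(x) - sqrt(2)*x + 2*sqrt(2)*x*log(2)


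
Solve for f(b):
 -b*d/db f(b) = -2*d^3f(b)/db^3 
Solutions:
 f(b) = C1 + Integral(C2*airyai(2^(2/3)*b/2) + C3*airybi(2^(2/3)*b/2), b)


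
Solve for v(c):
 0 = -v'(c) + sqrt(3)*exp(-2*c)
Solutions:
 v(c) = C1 - sqrt(3)*exp(-2*c)/2


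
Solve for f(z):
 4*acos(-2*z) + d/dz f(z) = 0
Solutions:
 f(z) = C1 - 4*z*acos(-2*z) - 2*sqrt(1 - 4*z^2)


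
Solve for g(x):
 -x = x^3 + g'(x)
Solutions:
 g(x) = C1 - x^4/4 - x^2/2


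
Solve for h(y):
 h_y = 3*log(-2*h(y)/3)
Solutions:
 -Integral(1/(log(-_y) - log(3) + log(2)), (_y, h(y)))/3 = C1 - y


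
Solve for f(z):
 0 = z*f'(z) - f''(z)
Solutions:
 f(z) = C1 + C2*erfi(sqrt(2)*z/2)


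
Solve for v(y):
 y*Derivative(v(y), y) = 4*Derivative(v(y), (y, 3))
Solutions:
 v(y) = C1 + Integral(C2*airyai(2^(1/3)*y/2) + C3*airybi(2^(1/3)*y/2), y)


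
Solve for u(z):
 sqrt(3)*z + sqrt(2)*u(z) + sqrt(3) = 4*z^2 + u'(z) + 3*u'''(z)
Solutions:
 u(z) = C1*exp(-2^(1/6)*z*(-2/(9 + sqrt(83))^(1/3) + 2^(2/3)*(9 + sqrt(83))^(1/3))/12)*sin(2^(1/6)*sqrt(3)*z*(2/(9 + sqrt(83))^(1/3) + 2^(2/3)*(9 + sqrt(83))^(1/3))/12) + C2*exp(-2^(1/6)*z*(-2/(9 + sqrt(83))^(1/3) + 2^(2/3)*(9 + sqrt(83))^(1/3))/12)*cos(2^(1/6)*sqrt(3)*z*(2/(9 + sqrt(83))^(1/3) + 2^(2/3)*(9 + sqrt(83))^(1/3))/12) + C3*exp(2^(1/6)*z*(-2/(9 + sqrt(83))^(1/3) + 2^(2/3)*(9 + sqrt(83))^(1/3))/6) + 2*sqrt(2)*z^2 - sqrt(6)*z/2 + 4*z - sqrt(6)/2 - sqrt(3)/2 + 2*sqrt(2)


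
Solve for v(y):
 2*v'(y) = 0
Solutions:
 v(y) = C1


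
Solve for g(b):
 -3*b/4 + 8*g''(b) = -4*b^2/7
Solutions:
 g(b) = C1 + C2*b - b^4/168 + b^3/64


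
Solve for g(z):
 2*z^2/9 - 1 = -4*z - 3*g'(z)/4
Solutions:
 g(z) = C1 - 8*z^3/81 - 8*z^2/3 + 4*z/3


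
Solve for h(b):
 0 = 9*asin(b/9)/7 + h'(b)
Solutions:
 h(b) = C1 - 9*b*asin(b/9)/7 - 9*sqrt(81 - b^2)/7


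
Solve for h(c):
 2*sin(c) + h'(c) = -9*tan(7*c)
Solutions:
 h(c) = C1 + 9*log(cos(7*c))/7 + 2*cos(c)


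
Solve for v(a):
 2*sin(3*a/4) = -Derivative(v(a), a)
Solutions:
 v(a) = C1 + 8*cos(3*a/4)/3


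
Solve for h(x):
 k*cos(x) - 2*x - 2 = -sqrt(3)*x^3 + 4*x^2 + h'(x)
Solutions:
 h(x) = C1 + k*sin(x) + sqrt(3)*x^4/4 - 4*x^3/3 - x^2 - 2*x


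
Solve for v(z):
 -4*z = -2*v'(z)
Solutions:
 v(z) = C1 + z^2


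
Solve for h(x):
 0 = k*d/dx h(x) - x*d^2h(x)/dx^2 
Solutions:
 h(x) = C1 + x^(re(k) + 1)*(C2*sin(log(x)*Abs(im(k))) + C3*cos(log(x)*im(k)))


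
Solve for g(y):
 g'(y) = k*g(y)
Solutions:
 g(y) = C1*exp(k*y)


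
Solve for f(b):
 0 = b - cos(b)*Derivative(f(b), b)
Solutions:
 f(b) = C1 + Integral(b/cos(b), b)


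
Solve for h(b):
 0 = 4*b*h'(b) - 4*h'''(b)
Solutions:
 h(b) = C1 + Integral(C2*airyai(b) + C3*airybi(b), b)


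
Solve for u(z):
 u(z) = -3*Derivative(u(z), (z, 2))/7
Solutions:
 u(z) = C1*sin(sqrt(21)*z/3) + C2*cos(sqrt(21)*z/3)


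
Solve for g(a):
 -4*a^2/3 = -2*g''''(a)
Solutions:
 g(a) = C1 + C2*a + C3*a^2 + C4*a^3 + a^6/540


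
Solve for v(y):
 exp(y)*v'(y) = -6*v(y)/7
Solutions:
 v(y) = C1*exp(6*exp(-y)/7)


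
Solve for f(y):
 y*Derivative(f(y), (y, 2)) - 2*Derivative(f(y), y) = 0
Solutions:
 f(y) = C1 + C2*y^3


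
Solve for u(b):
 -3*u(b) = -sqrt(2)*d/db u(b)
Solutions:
 u(b) = C1*exp(3*sqrt(2)*b/2)


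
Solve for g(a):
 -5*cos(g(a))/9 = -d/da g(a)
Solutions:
 -5*a/9 - log(sin(g(a)) - 1)/2 + log(sin(g(a)) + 1)/2 = C1


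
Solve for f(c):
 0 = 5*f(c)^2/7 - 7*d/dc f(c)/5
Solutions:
 f(c) = -49/(C1 + 25*c)


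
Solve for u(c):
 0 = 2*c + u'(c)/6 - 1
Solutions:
 u(c) = C1 - 6*c^2 + 6*c


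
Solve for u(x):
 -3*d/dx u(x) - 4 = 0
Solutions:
 u(x) = C1 - 4*x/3


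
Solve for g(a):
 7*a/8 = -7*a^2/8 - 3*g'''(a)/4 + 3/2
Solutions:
 g(a) = C1 + C2*a + C3*a^2 - 7*a^5/360 - 7*a^4/144 + a^3/3


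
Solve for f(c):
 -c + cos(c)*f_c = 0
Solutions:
 f(c) = C1 + Integral(c/cos(c), c)


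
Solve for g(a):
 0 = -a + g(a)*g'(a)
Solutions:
 g(a) = -sqrt(C1 + a^2)
 g(a) = sqrt(C1 + a^2)


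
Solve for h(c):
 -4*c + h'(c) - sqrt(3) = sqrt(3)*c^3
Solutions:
 h(c) = C1 + sqrt(3)*c^4/4 + 2*c^2 + sqrt(3)*c


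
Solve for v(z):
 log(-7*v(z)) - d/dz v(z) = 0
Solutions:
 -Integral(1/(log(-_y) + log(7)), (_y, v(z))) = C1 - z


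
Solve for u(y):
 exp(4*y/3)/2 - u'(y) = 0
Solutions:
 u(y) = C1 + 3*exp(4*y/3)/8


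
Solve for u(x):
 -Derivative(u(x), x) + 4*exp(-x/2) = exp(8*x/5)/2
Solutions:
 u(x) = C1 - 5*exp(8*x/5)/16 - 8*exp(-x/2)


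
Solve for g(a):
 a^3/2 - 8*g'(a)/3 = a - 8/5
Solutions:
 g(a) = C1 + 3*a^4/64 - 3*a^2/16 + 3*a/5


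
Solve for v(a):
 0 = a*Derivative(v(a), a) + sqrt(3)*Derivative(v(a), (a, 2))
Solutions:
 v(a) = C1 + C2*erf(sqrt(2)*3^(3/4)*a/6)


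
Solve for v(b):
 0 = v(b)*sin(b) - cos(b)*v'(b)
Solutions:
 v(b) = C1/cos(b)


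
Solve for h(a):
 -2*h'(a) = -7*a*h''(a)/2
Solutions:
 h(a) = C1 + C2*a^(11/7)


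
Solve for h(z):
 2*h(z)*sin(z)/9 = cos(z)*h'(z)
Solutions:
 h(z) = C1/cos(z)^(2/9)


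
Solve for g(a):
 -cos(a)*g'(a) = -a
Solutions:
 g(a) = C1 + Integral(a/cos(a), a)


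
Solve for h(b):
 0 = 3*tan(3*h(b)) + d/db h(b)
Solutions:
 h(b) = -asin(C1*exp(-9*b))/3 + pi/3
 h(b) = asin(C1*exp(-9*b))/3


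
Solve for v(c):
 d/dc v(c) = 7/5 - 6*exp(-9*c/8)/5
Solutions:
 v(c) = C1 + 7*c/5 + 16*exp(-9*c/8)/15


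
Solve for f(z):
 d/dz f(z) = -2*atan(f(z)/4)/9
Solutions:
 Integral(1/atan(_y/4), (_y, f(z))) = C1 - 2*z/9


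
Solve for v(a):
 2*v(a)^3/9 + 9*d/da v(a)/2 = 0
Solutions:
 v(a) = -9*sqrt(2)*sqrt(-1/(C1 - 4*a))/2
 v(a) = 9*sqrt(2)*sqrt(-1/(C1 - 4*a))/2


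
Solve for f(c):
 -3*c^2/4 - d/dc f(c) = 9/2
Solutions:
 f(c) = C1 - c^3/4 - 9*c/2


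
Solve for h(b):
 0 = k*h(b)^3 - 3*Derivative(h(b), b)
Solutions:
 h(b) = -sqrt(6)*sqrt(-1/(C1 + b*k))/2
 h(b) = sqrt(6)*sqrt(-1/(C1 + b*k))/2


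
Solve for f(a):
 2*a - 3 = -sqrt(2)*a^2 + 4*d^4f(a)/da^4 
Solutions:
 f(a) = C1 + C2*a + C3*a^2 + C4*a^3 + sqrt(2)*a^6/1440 + a^5/240 - a^4/32


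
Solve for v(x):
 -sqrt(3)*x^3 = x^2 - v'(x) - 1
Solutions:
 v(x) = C1 + sqrt(3)*x^4/4 + x^3/3 - x


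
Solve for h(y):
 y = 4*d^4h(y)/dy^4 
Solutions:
 h(y) = C1 + C2*y + C3*y^2 + C4*y^3 + y^5/480


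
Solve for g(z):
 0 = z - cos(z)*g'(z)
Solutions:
 g(z) = C1 + Integral(z/cos(z), z)


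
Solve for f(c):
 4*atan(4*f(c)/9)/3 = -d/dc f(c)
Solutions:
 Integral(1/atan(4*_y/9), (_y, f(c))) = C1 - 4*c/3


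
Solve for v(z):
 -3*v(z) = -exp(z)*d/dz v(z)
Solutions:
 v(z) = C1*exp(-3*exp(-z))


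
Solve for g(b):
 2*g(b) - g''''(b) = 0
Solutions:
 g(b) = C1*exp(-2^(1/4)*b) + C2*exp(2^(1/4)*b) + C3*sin(2^(1/4)*b) + C4*cos(2^(1/4)*b)


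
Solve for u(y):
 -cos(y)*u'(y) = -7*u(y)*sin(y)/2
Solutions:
 u(y) = C1/cos(y)^(7/2)


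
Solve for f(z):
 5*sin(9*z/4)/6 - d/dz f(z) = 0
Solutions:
 f(z) = C1 - 10*cos(9*z/4)/27


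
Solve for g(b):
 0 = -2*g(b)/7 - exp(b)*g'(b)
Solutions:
 g(b) = C1*exp(2*exp(-b)/7)


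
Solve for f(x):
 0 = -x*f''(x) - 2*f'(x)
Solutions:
 f(x) = C1 + C2/x


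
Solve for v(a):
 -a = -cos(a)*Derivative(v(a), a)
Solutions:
 v(a) = C1 + Integral(a/cos(a), a)


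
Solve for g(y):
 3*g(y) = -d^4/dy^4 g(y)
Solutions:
 g(y) = (C1*sin(sqrt(2)*3^(1/4)*y/2) + C2*cos(sqrt(2)*3^(1/4)*y/2))*exp(-sqrt(2)*3^(1/4)*y/2) + (C3*sin(sqrt(2)*3^(1/4)*y/2) + C4*cos(sqrt(2)*3^(1/4)*y/2))*exp(sqrt(2)*3^(1/4)*y/2)


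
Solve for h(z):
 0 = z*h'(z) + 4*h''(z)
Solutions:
 h(z) = C1 + C2*erf(sqrt(2)*z/4)


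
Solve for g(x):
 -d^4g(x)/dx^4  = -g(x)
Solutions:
 g(x) = C1*exp(-x) + C2*exp(x) + C3*sin(x) + C4*cos(x)


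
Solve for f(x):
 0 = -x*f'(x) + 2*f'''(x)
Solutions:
 f(x) = C1 + Integral(C2*airyai(2^(2/3)*x/2) + C3*airybi(2^(2/3)*x/2), x)


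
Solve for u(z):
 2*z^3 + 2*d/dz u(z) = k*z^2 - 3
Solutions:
 u(z) = C1 + k*z^3/6 - z^4/4 - 3*z/2


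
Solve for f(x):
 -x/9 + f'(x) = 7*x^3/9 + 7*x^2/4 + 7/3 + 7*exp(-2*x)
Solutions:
 f(x) = C1 + 7*x^4/36 + 7*x^3/12 + x^2/18 + 7*x/3 - 7*exp(-2*x)/2


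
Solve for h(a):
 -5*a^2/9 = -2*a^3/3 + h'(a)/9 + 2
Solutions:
 h(a) = C1 + 3*a^4/2 - 5*a^3/3 - 18*a


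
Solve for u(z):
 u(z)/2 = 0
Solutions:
 u(z) = 0


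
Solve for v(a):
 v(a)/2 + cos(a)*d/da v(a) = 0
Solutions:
 v(a) = C1*(sin(a) - 1)^(1/4)/(sin(a) + 1)^(1/4)


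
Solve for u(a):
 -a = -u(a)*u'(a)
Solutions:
 u(a) = -sqrt(C1 + a^2)
 u(a) = sqrt(C1 + a^2)


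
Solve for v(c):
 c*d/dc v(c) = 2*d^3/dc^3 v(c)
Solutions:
 v(c) = C1 + Integral(C2*airyai(2^(2/3)*c/2) + C3*airybi(2^(2/3)*c/2), c)


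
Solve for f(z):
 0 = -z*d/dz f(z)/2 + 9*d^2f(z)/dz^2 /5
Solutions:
 f(z) = C1 + C2*erfi(sqrt(5)*z/6)


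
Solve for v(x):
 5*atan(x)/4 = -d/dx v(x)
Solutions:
 v(x) = C1 - 5*x*atan(x)/4 + 5*log(x^2 + 1)/8


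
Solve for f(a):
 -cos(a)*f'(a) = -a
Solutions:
 f(a) = C1 + Integral(a/cos(a), a)


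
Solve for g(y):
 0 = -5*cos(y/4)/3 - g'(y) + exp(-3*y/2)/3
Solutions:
 g(y) = C1 - 20*sin(y/4)/3 - 2*exp(-3*y/2)/9


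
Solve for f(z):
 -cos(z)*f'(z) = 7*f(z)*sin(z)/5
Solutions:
 f(z) = C1*cos(z)^(7/5)


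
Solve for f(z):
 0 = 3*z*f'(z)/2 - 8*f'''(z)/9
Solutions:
 f(z) = C1 + Integral(C2*airyai(3*2^(2/3)*z/4) + C3*airybi(3*2^(2/3)*z/4), z)


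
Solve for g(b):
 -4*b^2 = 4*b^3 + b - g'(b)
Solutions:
 g(b) = C1 + b^4 + 4*b^3/3 + b^2/2


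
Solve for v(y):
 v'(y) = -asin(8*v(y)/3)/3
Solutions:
 Integral(1/asin(8*_y/3), (_y, v(y))) = C1 - y/3


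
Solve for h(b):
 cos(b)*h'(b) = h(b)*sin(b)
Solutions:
 h(b) = C1/cos(b)


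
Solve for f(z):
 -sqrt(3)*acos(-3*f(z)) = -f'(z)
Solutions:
 Integral(1/acos(-3*_y), (_y, f(z))) = C1 + sqrt(3)*z


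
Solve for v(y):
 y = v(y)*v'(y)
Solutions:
 v(y) = -sqrt(C1 + y^2)
 v(y) = sqrt(C1 + y^2)


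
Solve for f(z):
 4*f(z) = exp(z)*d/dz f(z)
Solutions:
 f(z) = C1*exp(-4*exp(-z))


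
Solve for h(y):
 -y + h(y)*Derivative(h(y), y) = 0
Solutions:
 h(y) = -sqrt(C1 + y^2)
 h(y) = sqrt(C1 + y^2)


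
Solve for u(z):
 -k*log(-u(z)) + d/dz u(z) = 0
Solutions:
 -li(-u(z)) = C1 + k*z


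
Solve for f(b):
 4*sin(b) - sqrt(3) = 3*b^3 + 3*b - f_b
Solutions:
 f(b) = C1 + 3*b^4/4 + 3*b^2/2 + sqrt(3)*b + 4*cos(b)


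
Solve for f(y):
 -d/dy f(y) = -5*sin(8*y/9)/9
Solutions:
 f(y) = C1 - 5*cos(8*y/9)/8


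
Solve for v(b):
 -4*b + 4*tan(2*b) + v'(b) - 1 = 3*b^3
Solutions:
 v(b) = C1 + 3*b^4/4 + 2*b^2 + b + 2*log(cos(2*b))


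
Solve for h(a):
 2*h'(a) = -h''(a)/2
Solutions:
 h(a) = C1 + C2*exp(-4*a)


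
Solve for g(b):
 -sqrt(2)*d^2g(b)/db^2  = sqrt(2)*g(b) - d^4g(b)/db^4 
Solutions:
 g(b) = C1*exp(-2^(3/4)*b*sqrt(1 + sqrt(1 + 2*sqrt(2)))/2) + C2*exp(2^(3/4)*b*sqrt(1 + sqrt(1 + 2*sqrt(2)))/2) + C3*sin(2^(3/4)*b*sqrt(-1 + sqrt(1 + 2*sqrt(2)))/2) + C4*cosh(2^(3/4)*b*sqrt(1 - sqrt(1 + 2*sqrt(2)))/2)


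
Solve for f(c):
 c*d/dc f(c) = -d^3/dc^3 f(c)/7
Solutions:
 f(c) = C1 + Integral(C2*airyai(-7^(1/3)*c) + C3*airybi(-7^(1/3)*c), c)


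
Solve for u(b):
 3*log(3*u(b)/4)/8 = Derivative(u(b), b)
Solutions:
 8*Integral(1/(-log(_y) - log(3) + 2*log(2)), (_y, u(b)))/3 = C1 - b


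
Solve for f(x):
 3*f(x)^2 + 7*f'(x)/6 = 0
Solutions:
 f(x) = 7/(C1 + 18*x)


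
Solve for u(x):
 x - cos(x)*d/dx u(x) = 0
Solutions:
 u(x) = C1 + Integral(x/cos(x), x)


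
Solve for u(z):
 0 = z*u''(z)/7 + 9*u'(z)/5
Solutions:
 u(z) = C1 + C2/z^(58/5)


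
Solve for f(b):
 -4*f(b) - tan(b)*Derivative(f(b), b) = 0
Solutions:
 f(b) = C1/sin(b)^4


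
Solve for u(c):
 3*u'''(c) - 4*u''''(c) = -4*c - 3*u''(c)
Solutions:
 u(c) = C1 + C2*c + C3*exp(c*(3 - sqrt(57))/8) + C4*exp(c*(3 + sqrt(57))/8) - 2*c^3/9 + 2*c^2/3


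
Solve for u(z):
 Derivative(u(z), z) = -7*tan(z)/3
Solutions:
 u(z) = C1 + 7*log(cos(z))/3


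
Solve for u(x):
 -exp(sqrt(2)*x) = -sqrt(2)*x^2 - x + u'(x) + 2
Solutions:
 u(x) = C1 + sqrt(2)*x^3/3 + x^2/2 - 2*x - sqrt(2)*exp(sqrt(2)*x)/2


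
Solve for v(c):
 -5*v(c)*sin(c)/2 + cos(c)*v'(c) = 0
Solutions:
 v(c) = C1/cos(c)^(5/2)


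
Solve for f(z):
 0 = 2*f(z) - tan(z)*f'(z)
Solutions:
 f(z) = C1*sin(z)^2


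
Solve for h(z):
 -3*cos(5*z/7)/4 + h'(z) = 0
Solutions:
 h(z) = C1 + 21*sin(5*z/7)/20


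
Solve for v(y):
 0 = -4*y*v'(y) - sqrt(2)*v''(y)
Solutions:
 v(y) = C1 + C2*erf(2^(1/4)*y)


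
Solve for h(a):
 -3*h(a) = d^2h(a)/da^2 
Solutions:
 h(a) = C1*sin(sqrt(3)*a) + C2*cos(sqrt(3)*a)


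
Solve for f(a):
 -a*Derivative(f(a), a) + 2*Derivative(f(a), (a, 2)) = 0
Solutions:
 f(a) = C1 + C2*erfi(a/2)


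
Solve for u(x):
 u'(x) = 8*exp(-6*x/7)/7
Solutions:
 u(x) = C1 - 4*exp(-6*x/7)/3


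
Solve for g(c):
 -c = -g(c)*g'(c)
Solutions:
 g(c) = -sqrt(C1 + c^2)
 g(c) = sqrt(C1 + c^2)


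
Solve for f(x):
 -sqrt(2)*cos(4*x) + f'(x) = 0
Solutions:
 f(x) = C1 + sqrt(2)*sin(4*x)/4


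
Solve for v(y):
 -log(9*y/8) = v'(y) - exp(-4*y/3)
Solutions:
 v(y) = C1 - y*log(y) + y*(-2*log(3) + 1 + 3*log(2)) - 3*exp(-4*y/3)/4


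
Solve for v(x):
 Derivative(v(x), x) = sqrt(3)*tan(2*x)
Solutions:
 v(x) = C1 - sqrt(3)*log(cos(2*x))/2


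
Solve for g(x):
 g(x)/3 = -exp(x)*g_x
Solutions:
 g(x) = C1*exp(exp(-x)/3)


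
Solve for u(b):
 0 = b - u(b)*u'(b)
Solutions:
 u(b) = -sqrt(C1 + b^2)
 u(b) = sqrt(C1 + b^2)


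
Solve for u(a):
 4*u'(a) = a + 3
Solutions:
 u(a) = C1 + a^2/8 + 3*a/4


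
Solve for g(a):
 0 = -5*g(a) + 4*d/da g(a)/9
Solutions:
 g(a) = C1*exp(45*a/4)


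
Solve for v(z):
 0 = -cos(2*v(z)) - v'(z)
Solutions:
 v(z) = -asin((C1 + exp(4*z))/(C1 - exp(4*z)))/2 + pi/2
 v(z) = asin((C1 + exp(4*z))/(C1 - exp(4*z)))/2


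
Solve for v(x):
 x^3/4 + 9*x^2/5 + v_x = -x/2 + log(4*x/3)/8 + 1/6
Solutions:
 v(x) = C1 - x^4/16 - 3*x^3/5 - x^2/4 + x*log(x)/8 - x*log(3)/8 + x/24 + x*log(2)/4


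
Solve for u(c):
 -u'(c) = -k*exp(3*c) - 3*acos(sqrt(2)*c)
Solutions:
 u(c) = C1 + 3*c*acos(sqrt(2)*c) + k*exp(3*c)/3 - 3*sqrt(2)*sqrt(1 - 2*c^2)/2


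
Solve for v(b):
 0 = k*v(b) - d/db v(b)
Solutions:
 v(b) = C1*exp(b*k)


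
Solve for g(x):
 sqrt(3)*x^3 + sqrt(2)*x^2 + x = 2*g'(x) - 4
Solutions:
 g(x) = C1 + sqrt(3)*x^4/8 + sqrt(2)*x^3/6 + x^2/4 + 2*x


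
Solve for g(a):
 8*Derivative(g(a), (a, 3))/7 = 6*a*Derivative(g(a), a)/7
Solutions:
 g(a) = C1 + Integral(C2*airyai(6^(1/3)*a/2) + C3*airybi(6^(1/3)*a/2), a)


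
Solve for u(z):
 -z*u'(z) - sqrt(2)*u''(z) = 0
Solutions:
 u(z) = C1 + C2*erf(2^(1/4)*z/2)


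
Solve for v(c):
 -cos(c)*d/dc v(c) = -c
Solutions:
 v(c) = C1 + Integral(c/cos(c), c)


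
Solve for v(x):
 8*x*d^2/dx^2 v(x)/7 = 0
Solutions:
 v(x) = C1 + C2*x


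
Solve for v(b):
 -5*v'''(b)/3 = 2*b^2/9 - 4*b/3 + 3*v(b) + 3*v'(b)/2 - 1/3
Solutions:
 v(b) = C1*exp(-30^(1/3)*b*(-(30 + sqrt(930))^(1/3) + 30^(1/3)/(30 + sqrt(930))^(1/3))/20)*sin(10^(1/3)*3^(1/6)*b*(3*10^(1/3)/(30 + sqrt(930))^(1/3) + 3^(2/3)*(30 + sqrt(930))^(1/3))/20) + C2*exp(-30^(1/3)*b*(-(30 + sqrt(930))^(1/3) + 30^(1/3)/(30 + sqrt(930))^(1/3))/20)*cos(10^(1/3)*3^(1/6)*b*(3*10^(1/3)/(30 + sqrt(930))^(1/3) + 3^(2/3)*(30 + sqrt(930))^(1/3))/20) + C3*exp(30^(1/3)*b*(-(30 + sqrt(930))^(1/3) + 30^(1/3)/(30 + sqrt(930))^(1/3))/10) - 2*b^2/27 + 14*b/27 - 4/27


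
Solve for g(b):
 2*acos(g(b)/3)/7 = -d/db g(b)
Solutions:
 Integral(1/acos(_y/3), (_y, g(b))) = C1 - 2*b/7


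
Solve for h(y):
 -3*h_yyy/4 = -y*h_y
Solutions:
 h(y) = C1 + Integral(C2*airyai(6^(2/3)*y/3) + C3*airybi(6^(2/3)*y/3), y)


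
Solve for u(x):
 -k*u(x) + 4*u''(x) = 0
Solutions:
 u(x) = C1*exp(-sqrt(k)*x/2) + C2*exp(sqrt(k)*x/2)


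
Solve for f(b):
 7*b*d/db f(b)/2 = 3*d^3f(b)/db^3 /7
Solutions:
 f(b) = C1 + Integral(C2*airyai(42^(2/3)*b/6) + C3*airybi(42^(2/3)*b/6), b)


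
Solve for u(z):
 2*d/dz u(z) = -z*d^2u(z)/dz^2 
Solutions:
 u(z) = C1 + C2/z


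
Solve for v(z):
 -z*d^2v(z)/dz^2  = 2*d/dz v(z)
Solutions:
 v(z) = C1 + C2/z


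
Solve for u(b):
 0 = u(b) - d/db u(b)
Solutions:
 u(b) = C1*exp(b)


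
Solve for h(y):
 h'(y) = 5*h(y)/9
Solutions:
 h(y) = C1*exp(5*y/9)


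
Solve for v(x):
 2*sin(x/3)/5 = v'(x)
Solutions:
 v(x) = C1 - 6*cos(x/3)/5


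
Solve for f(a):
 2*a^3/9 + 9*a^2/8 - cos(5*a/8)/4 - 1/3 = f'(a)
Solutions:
 f(a) = C1 + a^4/18 + 3*a^3/8 - a/3 - 2*sin(5*a/8)/5


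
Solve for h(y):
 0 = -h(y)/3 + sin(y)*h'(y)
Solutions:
 h(y) = C1*(cos(y) - 1)^(1/6)/(cos(y) + 1)^(1/6)


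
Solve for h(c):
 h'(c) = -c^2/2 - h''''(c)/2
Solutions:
 h(c) = C1 + C4*exp(-2^(1/3)*c) - c^3/6 + (C2*sin(2^(1/3)*sqrt(3)*c/2) + C3*cos(2^(1/3)*sqrt(3)*c/2))*exp(2^(1/3)*c/2)


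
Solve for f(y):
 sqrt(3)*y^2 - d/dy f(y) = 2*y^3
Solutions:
 f(y) = C1 - y^4/2 + sqrt(3)*y^3/3


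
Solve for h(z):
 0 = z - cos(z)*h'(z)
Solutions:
 h(z) = C1 + Integral(z/cos(z), z)


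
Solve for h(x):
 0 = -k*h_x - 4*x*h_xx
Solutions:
 h(x) = C1 + x^(1 - re(k)/4)*(C2*sin(log(x)*Abs(im(k))/4) + C3*cos(log(x)*im(k)/4))


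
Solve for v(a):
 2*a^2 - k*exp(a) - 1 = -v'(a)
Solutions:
 v(a) = C1 - 2*a^3/3 + a + k*exp(a)


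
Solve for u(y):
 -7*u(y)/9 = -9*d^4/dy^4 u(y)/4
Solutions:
 u(y) = C1*exp(-sqrt(2)*7^(1/4)*y/3) + C2*exp(sqrt(2)*7^(1/4)*y/3) + C3*sin(sqrt(2)*7^(1/4)*y/3) + C4*cos(sqrt(2)*7^(1/4)*y/3)


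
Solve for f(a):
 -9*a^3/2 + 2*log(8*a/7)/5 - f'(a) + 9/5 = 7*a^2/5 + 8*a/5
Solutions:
 f(a) = C1 - 9*a^4/8 - 7*a^3/15 - 4*a^2/5 + 2*a*log(a)/5 - 2*a*log(7)/5 + 6*a*log(2)/5 + 7*a/5


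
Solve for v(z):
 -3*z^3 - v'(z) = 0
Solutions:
 v(z) = C1 - 3*z^4/4


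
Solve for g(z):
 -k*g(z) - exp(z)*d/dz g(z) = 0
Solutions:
 g(z) = C1*exp(k*exp(-z))


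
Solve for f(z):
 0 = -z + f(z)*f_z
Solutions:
 f(z) = -sqrt(C1 + z^2)
 f(z) = sqrt(C1 + z^2)


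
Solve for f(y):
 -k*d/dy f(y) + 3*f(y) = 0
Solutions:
 f(y) = C1*exp(3*y/k)


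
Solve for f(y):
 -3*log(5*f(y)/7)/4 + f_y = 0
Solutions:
 -4*Integral(1/(log(_y) - log(7) + log(5)), (_y, f(y)))/3 = C1 - y


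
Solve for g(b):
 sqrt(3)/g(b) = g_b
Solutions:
 g(b) = -sqrt(C1 + 2*sqrt(3)*b)
 g(b) = sqrt(C1 + 2*sqrt(3)*b)


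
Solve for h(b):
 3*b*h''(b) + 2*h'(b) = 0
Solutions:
 h(b) = C1 + C2*b^(1/3)


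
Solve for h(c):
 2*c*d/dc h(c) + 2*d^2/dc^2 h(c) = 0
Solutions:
 h(c) = C1 + C2*erf(sqrt(2)*c/2)


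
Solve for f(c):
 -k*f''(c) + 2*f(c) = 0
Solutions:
 f(c) = C1*exp(-sqrt(2)*c*sqrt(1/k)) + C2*exp(sqrt(2)*c*sqrt(1/k))


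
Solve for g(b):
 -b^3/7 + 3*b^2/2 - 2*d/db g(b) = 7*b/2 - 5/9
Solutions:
 g(b) = C1 - b^4/56 + b^3/4 - 7*b^2/8 + 5*b/18


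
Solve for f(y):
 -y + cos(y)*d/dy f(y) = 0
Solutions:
 f(y) = C1 + Integral(y/cos(y), y)


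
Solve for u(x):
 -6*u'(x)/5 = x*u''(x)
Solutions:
 u(x) = C1 + C2/x^(1/5)


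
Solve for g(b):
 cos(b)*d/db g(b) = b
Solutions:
 g(b) = C1 + Integral(b/cos(b), b)


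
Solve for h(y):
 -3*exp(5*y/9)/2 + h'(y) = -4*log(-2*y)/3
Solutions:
 h(y) = C1 - 4*y*log(-y)/3 + 4*y*(1 - log(2))/3 + 27*exp(5*y/9)/10


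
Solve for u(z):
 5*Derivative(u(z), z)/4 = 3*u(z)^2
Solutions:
 u(z) = -5/(C1 + 12*z)


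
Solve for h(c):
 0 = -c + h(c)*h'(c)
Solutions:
 h(c) = -sqrt(C1 + c^2)
 h(c) = sqrt(C1 + c^2)


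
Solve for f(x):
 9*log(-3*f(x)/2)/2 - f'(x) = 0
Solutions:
 -2*Integral(1/(log(-_y) - log(2) + log(3)), (_y, f(x)))/9 = C1 - x


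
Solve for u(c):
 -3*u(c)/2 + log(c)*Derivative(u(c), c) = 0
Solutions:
 u(c) = C1*exp(3*li(c)/2)


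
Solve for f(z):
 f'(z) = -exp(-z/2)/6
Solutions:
 f(z) = C1 + exp(-z/2)/3


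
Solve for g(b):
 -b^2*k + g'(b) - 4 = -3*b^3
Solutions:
 g(b) = C1 - 3*b^4/4 + b^3*k/3 + 4*b


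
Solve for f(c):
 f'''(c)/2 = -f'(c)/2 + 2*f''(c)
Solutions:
 f(c) = C1 + C2*exp(c*(2 - sqrt(3))) + C3*exp(c*(sqrt(3) + 2))


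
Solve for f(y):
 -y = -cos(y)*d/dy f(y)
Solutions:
 f(y) = C1 + Integral(y/cos(y), y)


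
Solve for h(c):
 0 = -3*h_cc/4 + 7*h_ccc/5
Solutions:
 h(c) = C1 + C2*c + C3*exp(15*c/28)


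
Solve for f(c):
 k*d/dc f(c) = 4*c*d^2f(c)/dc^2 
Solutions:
 f(c) = C1 + c^(re(k)/4 + 1)*(C2*sin(log(c)*Abs(im(k))/4) + C3*cos(log(c)*im(k)/4))


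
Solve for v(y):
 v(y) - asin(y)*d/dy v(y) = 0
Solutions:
 v(y) = C1*exp(Integral(1/asin(y), y))


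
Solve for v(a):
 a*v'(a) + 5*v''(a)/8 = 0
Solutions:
 v(a) = C1 + C2*erf(2*sqrt(5)*a/5)


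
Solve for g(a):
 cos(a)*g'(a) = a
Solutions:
 g(a) = C1 + Integral(a/cos(a), a)


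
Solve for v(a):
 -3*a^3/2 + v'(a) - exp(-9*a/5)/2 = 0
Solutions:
 v(a) = C1 + 3*a^4/8 - 5*exp(-9*a/5)/18


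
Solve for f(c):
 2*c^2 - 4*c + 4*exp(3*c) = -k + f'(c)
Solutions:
 f(c) = C1 + 2*c^3/3 - 2*c^2 + c*k + 4*exp(3*c)/3


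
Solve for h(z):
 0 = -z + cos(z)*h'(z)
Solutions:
 h(z) = C1 + Integral(z/cos(z), z)


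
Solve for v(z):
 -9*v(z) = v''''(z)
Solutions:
 v(z) = (C1*sin(sqrt(6)*z/2) + C2*cos(sqrt(6)*z/2))*exp(-sqrt(6)*z/2) + (C3*sin(sqrt(6)*z/2) + C4*cos(sqrt(6)*z/2))*exp(sqrt(6)*z/2)


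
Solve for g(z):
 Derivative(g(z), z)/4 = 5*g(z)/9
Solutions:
 g(z) = C1*exp(20*z/9)


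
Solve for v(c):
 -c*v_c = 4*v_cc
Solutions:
 v(c) = C1 + C2*erf(sqrt(2)*c/4)


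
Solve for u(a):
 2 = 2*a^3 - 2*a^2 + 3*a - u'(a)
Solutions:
 u(a) = C1 + a^4/2 - 2*a^3/3 + 3*a^2/2 - 2*a


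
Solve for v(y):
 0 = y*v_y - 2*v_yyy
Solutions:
 v(y) = C1 + Integral(C2*airyai(2^(2/3)*y/2) + C3*airybi(2^(2/3)*y/2), y)


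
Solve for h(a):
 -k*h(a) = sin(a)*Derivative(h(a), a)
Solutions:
 h(a) = C1*exp(k*(-log(cos(a) - 1) + log(cos(a) + 1))/2)


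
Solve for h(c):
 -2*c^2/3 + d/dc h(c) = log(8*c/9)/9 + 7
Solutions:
 h(c) = C1 + 2*c^3/9 + c*log(c)/9 - 2*c*log(3)/9 + c*log(2)/3 + 62*c/9


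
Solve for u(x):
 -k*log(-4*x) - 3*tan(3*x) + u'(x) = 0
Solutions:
 u(x) = C1 + k*x*(log(-x) - 1) + 2*k*x*log(2) - log(cos(3*x))


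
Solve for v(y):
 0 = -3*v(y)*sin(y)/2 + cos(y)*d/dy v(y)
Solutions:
 v(y) = C1/cos(y)^(3/2)


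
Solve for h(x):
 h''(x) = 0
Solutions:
 h(x) = C1 + C2*x


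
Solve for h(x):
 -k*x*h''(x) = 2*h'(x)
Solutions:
 h(x) = C1 + x^(((re(k) - 2)*re(k) + im(k)^2)/(re(k)^2 + im(k)^2))*(C2*sin(2*log(x)*Abs(im(k))/(re(k)^2 + im(k)^2)) + C3*cos(2*log(x)*im(k)/(re(k)^2 + im(k)^2)))


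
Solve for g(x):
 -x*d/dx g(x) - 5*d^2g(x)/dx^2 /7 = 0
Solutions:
 g(x) = C1 + C2*erf(sqrt(70)*x/10)


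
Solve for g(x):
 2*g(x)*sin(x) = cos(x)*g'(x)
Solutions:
 g(x) = C1/cos(x)^2


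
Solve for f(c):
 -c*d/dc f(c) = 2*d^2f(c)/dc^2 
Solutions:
 f(c) = C1 + C2*erf(c/2)


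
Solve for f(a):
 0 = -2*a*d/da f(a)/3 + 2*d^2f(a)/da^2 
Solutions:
 f(a) = C1 + C2*erfi(sqrt(6)*a/6)


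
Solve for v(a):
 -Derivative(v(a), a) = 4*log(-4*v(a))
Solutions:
 Integral(1/(log(-_y) + 2*log(2)), (_y, v(a)))/4 = C1 - a


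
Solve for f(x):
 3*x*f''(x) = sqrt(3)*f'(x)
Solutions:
 f(x) = C1 + C2*x^(sqrt(3)/3 + 1)


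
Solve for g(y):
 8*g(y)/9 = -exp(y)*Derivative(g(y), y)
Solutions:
 g(y) = C1*exp(8*exp(-y)/9)


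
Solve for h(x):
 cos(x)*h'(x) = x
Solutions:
 h(x) = C1 + Integral(x/cos(x), x)


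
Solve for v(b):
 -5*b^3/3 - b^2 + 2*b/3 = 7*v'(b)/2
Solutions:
 v(b) = C1 - 5*b^4/42 - 2*b^3/21 + 2*b^2/21


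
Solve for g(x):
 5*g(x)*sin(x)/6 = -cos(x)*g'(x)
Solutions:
 g(x) = C1*cos(x)^(5/6)


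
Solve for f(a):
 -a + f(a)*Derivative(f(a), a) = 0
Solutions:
 f(a) = -sqrt(C1 + a^2)
 f(a) = sqrt(C1 + a^2)


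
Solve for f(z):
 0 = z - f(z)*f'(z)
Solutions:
 f(z) = -sqrt(C1 + z^2)
 f(z) = sqrt(C1 + z^2)


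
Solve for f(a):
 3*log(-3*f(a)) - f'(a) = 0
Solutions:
 -Integral(1/(log(-_y) + log(3)), (_y, f(a)))/3 = C1 - a


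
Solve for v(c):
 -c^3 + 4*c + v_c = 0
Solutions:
 v(c) = C1 + c^4/4 - 2*c^2


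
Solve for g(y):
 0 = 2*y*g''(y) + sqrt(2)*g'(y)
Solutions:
 g(y) = C1 + C2*y^(1 - sqrt(2)/2)


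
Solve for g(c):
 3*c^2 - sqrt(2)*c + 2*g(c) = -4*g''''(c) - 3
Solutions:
 g(c) = -3*c^2/2 + sqrt(2)*c/2 + (C1*sin(2^(1/4)*c/2) + C2*cos(2^(1/4)*c/2))*exp(-2^(1/4)*c/2) + (C3*sin(2^(1/4)*c/2) + C4*cos(2^(1/4)*c/2))*exp(2^(1/4)*c/2) - 3/2


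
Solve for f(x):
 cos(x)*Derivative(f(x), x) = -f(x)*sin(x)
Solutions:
 f(x) = C1*cos(x)


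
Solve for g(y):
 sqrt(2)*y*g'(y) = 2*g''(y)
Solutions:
 g(y) = C1 + C2*erfi(2^(1/4)*y/2)


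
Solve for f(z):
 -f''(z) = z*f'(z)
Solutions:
 f(z) = C1 + C2*erf(sqrt(2)*z/2)


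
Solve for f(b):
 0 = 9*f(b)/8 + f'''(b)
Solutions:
 f(b) = C3*exp(-3^(2/3)*b/2) + (C1*sin(3*3^(1/6)*b/4) + C2*cos(3*3^(1/6)*b/4))*exp(3^(2/3)*b/4)


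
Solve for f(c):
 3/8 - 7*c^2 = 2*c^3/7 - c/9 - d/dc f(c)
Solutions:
 f(c) = C1 + c^4/14 + 7*c^3/3 - c^2/18 - 3*c/8


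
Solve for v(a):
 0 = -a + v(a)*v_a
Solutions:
 v(a) = -sqrt(C1 + a^2)
 v(a) = sqrt(C1 + a^2)


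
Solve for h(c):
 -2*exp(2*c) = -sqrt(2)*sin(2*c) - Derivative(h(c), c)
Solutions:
 h(c) = C1 + exp(2*c) + sqrt(2)*cos(2*c)/2


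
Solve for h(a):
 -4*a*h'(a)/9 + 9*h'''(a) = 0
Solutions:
 h(a) = C1 + Integral(C2*airyai(6^(2/3)*a/9) + C3*airybi(6^(2/3)*a/9), a)


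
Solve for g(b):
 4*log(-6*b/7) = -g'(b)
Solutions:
 g(b) = C1 - 4*b*log(-b) + 4*b*(-log(6) + 1 + log(7))


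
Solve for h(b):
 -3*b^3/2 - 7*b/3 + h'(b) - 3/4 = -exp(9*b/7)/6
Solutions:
 h(b) = C1 + 3*b^4/8 + 7*b^2/6 + 3*b/4 - 7*exp(9*b/7)/54


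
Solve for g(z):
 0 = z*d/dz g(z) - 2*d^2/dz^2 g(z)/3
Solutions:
 g(z) = C1 + C2*erfi(sqrt(3)*z/2)


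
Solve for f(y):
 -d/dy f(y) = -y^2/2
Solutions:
 f(y) = C1 + y^3/6


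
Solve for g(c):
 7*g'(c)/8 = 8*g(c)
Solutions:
 g(c) = C1*exp(64*c/7)


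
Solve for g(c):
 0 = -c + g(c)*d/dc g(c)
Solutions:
 g(c) = -sqrt(C1 + c^2)
 g(c) = sqrt(C1 + c^2)


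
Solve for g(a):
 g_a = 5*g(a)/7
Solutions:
 g(a) = C1*exp(5*a/7)


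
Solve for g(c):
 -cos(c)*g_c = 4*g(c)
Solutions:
 g(c) = C1*(sin(c)^2 - 2*sin(c) + 1)/(sin(c)^2 + 2*sin(c) + 1)


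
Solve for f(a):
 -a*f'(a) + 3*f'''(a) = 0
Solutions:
 f(a) = C1 + Integral(C2*airyai(3^(2/3)*a/3) + C3*airybi(3^(2/3)*a/3), a)


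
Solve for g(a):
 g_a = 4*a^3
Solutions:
 g(a) = C1 + a^4


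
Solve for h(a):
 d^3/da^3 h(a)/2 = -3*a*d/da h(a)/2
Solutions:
 h(a) = C1 + Integral(C2*airyai(-3^(1/3)*a) + C3*airybi(-3^(1/3)*a), a)


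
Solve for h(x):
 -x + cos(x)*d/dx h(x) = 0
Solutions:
 h(x) = C1 + Integral(x/cos(x), x)


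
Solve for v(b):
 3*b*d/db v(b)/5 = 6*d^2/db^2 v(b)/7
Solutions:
 v(b) = C1 + C2*erfi(sqrt(35)*b/10)


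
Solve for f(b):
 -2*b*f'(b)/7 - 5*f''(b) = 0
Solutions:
 f(b) = C1 + C2*erf(sqrt(35)*b/35)


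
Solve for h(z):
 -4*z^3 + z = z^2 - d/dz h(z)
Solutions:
 h(z) = C1 + z^4 + z^3/3 - z^2/2


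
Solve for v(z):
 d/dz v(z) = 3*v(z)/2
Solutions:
 v(z) = C1*exp(3*z/2)


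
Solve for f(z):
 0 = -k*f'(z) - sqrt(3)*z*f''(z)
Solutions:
 f(z) = C1 + z^(-sqrt(3)*re(k)/3 + 1)*(C2*sin(sqrt(3)*log(z)*Abs(im(k))/3) + C3*cos(sqrt(3)*log(z)*im(k)/3))


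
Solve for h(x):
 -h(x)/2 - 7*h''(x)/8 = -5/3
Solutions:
 h(x) = C1*sin(2*sqrt(7)*x/7) + C2*cos(2*sqrt(7)*x/7) + 10/3


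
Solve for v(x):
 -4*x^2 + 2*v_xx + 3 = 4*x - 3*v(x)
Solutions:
 v(x) = C1*sin(sqrt(6)*x/2) + C2*cos(sqrt(6)*x/2) + 4*x^2/3 + 4*x/3 - 25/9
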